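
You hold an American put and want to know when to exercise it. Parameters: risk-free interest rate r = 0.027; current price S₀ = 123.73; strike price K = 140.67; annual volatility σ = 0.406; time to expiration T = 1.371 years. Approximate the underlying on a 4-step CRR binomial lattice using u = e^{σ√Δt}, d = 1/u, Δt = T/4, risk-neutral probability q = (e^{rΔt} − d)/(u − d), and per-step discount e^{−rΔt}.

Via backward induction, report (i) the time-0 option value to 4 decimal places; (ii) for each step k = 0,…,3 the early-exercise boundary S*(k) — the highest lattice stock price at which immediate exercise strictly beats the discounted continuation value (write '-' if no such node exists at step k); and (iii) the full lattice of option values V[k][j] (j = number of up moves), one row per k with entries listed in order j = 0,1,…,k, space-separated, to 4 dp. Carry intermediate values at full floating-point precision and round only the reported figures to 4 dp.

price = 32.5024
boundary = - - 76.9163 97.5544
tree:
32.5024
46.4934 16.7500
63.7537 27.1892 4.8450
80.0257 43.1156 9.0595 0.0000
92.8553 63.7537 16.9400 0.0000 0.0000

params: Δt=0.34275 u=1.26832 d=0.78845 q=0.46023 e^(-rΔt)=0.99079
t_4 payoffs: 92.8553 63.7537 16.9400 0.0000 0.0000
t_3: node(3,0) S=60.6443 payoff=80.0257 vs cont=78.7299 → 80.0257 [stop]  node(3,1) S=97.5544 payoff=43.1156 vs cont=41.8199 → 43.1156 [stop]  node(3,2) S=156.9291 payoff=0.0000 vs cont=9.0595 → 9.0595 [wait]  node(3,3) S=252.4411 payoff=0.0000 vs cont=0.0000 → 0.0000 [wait]  ⇒ S*(3)=97.5544
t_2: node(2,0) S=76.9163 payoff=63.7537 vs cont=62.4579 → 63.7537 [stop]  node(2,1) S=123.7300 payoff=16.9400 vs cont=27.1892 → 27.1892 [wait]  node(2,2) S=199.0361 payoff=0.0000 vs cont=4.8450 → 4.8450 [wait]  ⇒ S*(2)=76.9163
t_1: node(1,0) S=97.5544 payoff=43.1156 vs cont=46.4934 → 46.4934 [wait]  node(1,1) S=156.9291 payoff=0.0000 vs cont=16.7500 → 16.7500 [wait]  ⇒ S*(1)=-
t_0: node(0,0) S=123.7300 payoff=16.9400 vs cont=32.5024 → 32.5024 [wait]  ⇒ S*(0)=-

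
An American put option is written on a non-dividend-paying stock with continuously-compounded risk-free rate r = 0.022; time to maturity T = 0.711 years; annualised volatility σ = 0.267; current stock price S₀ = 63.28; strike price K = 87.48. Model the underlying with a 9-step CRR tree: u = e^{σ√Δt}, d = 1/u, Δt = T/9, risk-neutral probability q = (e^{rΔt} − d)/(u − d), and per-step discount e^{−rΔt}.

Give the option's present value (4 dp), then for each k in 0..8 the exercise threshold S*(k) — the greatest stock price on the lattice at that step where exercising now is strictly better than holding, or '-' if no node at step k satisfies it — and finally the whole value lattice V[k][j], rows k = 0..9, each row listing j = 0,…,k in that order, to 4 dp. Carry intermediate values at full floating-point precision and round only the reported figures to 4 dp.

price = 24.2603
boundary = - 58.7049 63.2800 58.7049 63.2800 68.2116 63.2800 68.2116 73.5276
tree:
24.2603
28.7751 19.6998
33.0194 24.2000 15.1382
36.9568 28.7751 19.4692 10.7345
40.6096 33.0194 24.2000 14.6695 6.7227
43.9982 36.9568 28.7751 19.2684 9.9885 3.3856
47.1419 40.6096 33.0194 24.2000 14.2383 5.6502 1.0671
50.0583 43.9982 36.9568 28.7751 19.2684 9.1120 2.1076 0.0000
52.7638 47.1419 40.6096 33.0194 24.2000 13.9524 4.1628 0.0000 0.0000
55.2738 50.0583 43.9982 36.9568 28.7751 19.2684 8.2222 0.0000 0.0000 0.0000

Δt=0.07900  u=1.07793  d=0.92770  q=0.49283  discount=0.99826
step 9 (expiry): payoffs max(K−S,0) = 55.2738 50.0583 43.9982 36.9568 28.7751 19.2684 8.2222 0.0000 0.0000 0.0000
step 8: (k=8,j=0): S=34.7162, (K−S)⁺=52.7638, hold=52.6119 ⇒ V=52.7638 exercise | (k=8,j=1): S=40.3381, (K−S)⁺=47.1419, hold=46.9900 ⇒ V=47.1419 exercise | (k=8,j=2): S=46.8704, (K−S)⁺=40.6096, hold=40.4577 ⇒ V=40.6096 exercise | (k=8,j=3): S=54.4606, (K−S)⁺=33.0194, hold=32.8675 ⇒ V=33.0194 exercise | (k=8,j=4): S=63.2800, (K−S)⁺=24.2000, hold=24.0481 ⇒ V=24.2000 exercise | (k=8,j=5): S=73.5276, (K−S)⁺=13.9524, hold=13.8005 ⇒ V=13.9524 exercise | (k=8,j=6): S=85.4346, (K−S)⁺=2.0454, hold=4.1628 ⇒ V=4.1628 continue | (k=8,j=7): S=99.2699, (K−S)⁺=0.0000, hold=0.0000 ⇒ V=0.0000 continue | (k=8,j=8): S=115.3457, (K−S)⁺=0.0000, hold=0.0000 ⇒ V=0.0000 continue  boundary S*=73.5276
step 7: (k=7,j=0): S=37.4217, (K−S)⁺=50.0583, hold=49.9064 ⇒ V=50.0583 exercise | (k=7,j=1): S=43.4818, (K−S)⁺=43.9982, hold=43.8463 ⇒ V=43.9982 exercise | (k=7,j=2): S=50.5232, (K−S)⁺=36.9568, hold=36.8049 ⇒ V=36.9568 exercise | (k=7,j=3): S=58.7049, (K−S)⁺=28.7751, hold=28.6232 ⇒ V=28.7751 exercise | (k=7,j=4): S=68.2116, (K−S)⁺=19.2684, hold=19.1165 ⇒ V=19.2684 exercise | (k=7,j=5): S=79.2578, (K−S)⁺=8.2222, hold=9.1120 ⇒ V=9.1120 continue | (k=7,j=6): S=92.0928, (K−S)⁺=0.0000, hold=2.1076 ⇒ V=2.1076 continue | (k=7,j=7): S=107.0063, (K−S)⁺=0.0000, hold=0.0000 ⇒ V=0.0000 continue  boundary S*=68.2116
step 6: (k=6,j=0): S=40.3381, (K−S)⁺=47.1419, hold=46.9900 ⇒ V=47.1419 exercise | (k=6,j=1): S=46.8704, (K−S)⁺=40.6096, hold=40.4577 ⇒ V=40.6096 exercise | (k=6,j=2): S=54.4606, (K−S)⁺=33.0194, hold=32.8675 ⇒ V=33.0194 exercise | (k=6,j=3): S=63.2800, (K−S)⁺=24.2000, hold=24.0481 ⇒ V=24.2000 exercise | (k=6,j=4): S=73.5276, (K−S)⁺=13.9524, hold=14.2383 ⇒ V=14.2383 continue | (k=6,j=5): S=85.4346, (K−S)⁺=2.0454, hold=5.6502 ⇒ V=5.6502 continue | (k=6,j=6): S=99.2699, (K−S)⁺=0.0000, hold=1.0671 ⇒ V=1.0671 continue  boundary S*=63.2800
step 5: (k=5,j=0): S=43.4818, (K−S)⁺=43.9982, hold=43.8463 ⇒ V=43.9982 exercise | (k=5,j=1): S=50.5232, (K−S)⁺=36.9568, hold=36.8049 ⇒ V=36.9568 exercise | (k=5,j=2): S=58.7049, (K−S)⁺=28.7751, hold=28.6232 ⇒ V=28.7751 exercise | (k=5,j=3): S=68.2116, (K−S)⁺=19.2684, hold=19.2571 ⇒ V=19.2684 exercise | (k=5,j=4): S=79.2578, (K−S)⁺=8.2222, hold=9.9885 ⇒ V=9.9885 continue | (k=5,j=5): S=92.0928, (K−S)⁺=0.0000, hold=3.3856 ⇒ V=3.3856 continue  boundary S*=68.2116
step 4: (k=4,j=0): S=46.8704, (K−S)⁺=40.6096, hold=40.4577 ⇒ V=40.6096 exercise | (k=4,j=1): S=54.4606, (K−S)⁺=33.0194, hold=32.8675 ⇒ V=33.0194 exercise | (k=4,j=2): S=63.2800, (K−S)⁺=24.2000, hold=24.0481 ⇒ V=24.2000 exercise | (k=4,j=3): S=73.5276, (K−S)⁺=13.9524, hold=14.6695 ⇒ V=14.6695 continue | (k=4,j=4): S=85.4346, (K−S)⁺=2.0454, hold=6.7227 ⇒ V=6.7227 continue  boundary S*=63.2800
step 3: (k=3,j=0): S=50.5232, (K−S)⁺=36.9568, hold=36.8049 ⇒ V=36.9568 exercise | (k=3,j=1): S=58.7049, (K−S)⁺=28.7751, hold=28.6232 ⇒ V=28.7751 exercise | (k=3,j=2): S=68.2116, (K−S)⁺=19.2684, hold=19.4692 ⇒ V=19.4692 continue | (k=3,j=3): S=79.2578, (K−S)⁺=8.2222, hold=10.7345 ⇒ V=10.7345 continue  boundary S*=58.7049
step 2: (k=2,j=0): S=54.4606, (K−S)⁺=33.0194, hold=32.8675 ⇒ V=33.0194 exercise | (k=2,j=1): S=63.2800, (K−S)⁺=24.2000, hold=24.1469 ⇒ V=24.2000 exercise | (k=2,j=2): S=73.5276, (K−S)⁺=13.9524, hold=15.1382 ⇒ V=15.1382 continue  boundary S*=63.2800
step 1: (k=1,j=0): S=58.7049, (K−S)⁺=28.7751, hold=28.6232 ⇒ V=28.7751 exercise | (k=1,j=1): S=68.2116, (K−S)⁺=19.2684, hold=19.6998 ⇒ V=19.6998 continue  boundary S*=58.7049
step 0: (k=0,j=0): S=63.2800, (K−S)⁺=24.2000, hold=24.2603 ⇒ V=24.2603 continue  boundary S*=-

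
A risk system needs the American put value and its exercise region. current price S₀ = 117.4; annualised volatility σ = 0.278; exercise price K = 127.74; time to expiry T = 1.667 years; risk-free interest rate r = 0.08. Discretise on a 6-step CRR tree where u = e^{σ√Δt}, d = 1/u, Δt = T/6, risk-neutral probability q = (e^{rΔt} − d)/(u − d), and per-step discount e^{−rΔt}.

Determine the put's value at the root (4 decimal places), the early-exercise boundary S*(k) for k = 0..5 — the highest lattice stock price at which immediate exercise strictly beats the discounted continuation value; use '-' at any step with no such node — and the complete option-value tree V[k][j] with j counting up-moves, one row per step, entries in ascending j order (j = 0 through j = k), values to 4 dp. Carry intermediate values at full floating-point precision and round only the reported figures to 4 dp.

params: Δt=0.27783 u=1.15781 d=0.86370 q=0.53985 e^(-rΔt)=0.97802
t_6 payoffs: 79.0056 62.4099 40.1629 10.3400 0.0000 0.0000 0.0000
t_5: node(5,0) S=56.4254 payoff=71.3146 vs cont=68.5067 → 71.3146 [stop]  node(5,1) S=75.6401 payoff=52.0999 vs cont=49.2920 → 52.0999 [stop]  node(5,2) S=101.3980 payoff=26.3420 vs cont=23.5341 → 26.3420 [stop]  node(5,3) S=135.9273 payoff=0.0000 vs cont=4.6534 → 4.6534 [wait]  node(5,4) S=182.2150 payoff=0.0000 vs cont=0.0000 → 0.0000 [wait]  node(5,5) S=244.2652 payoff=0.0000 vs cont=0.0000 → 0.0000 [wait]  ⇒ S*(5)=101.3980
t_4: node(4,0) S=65.3301 payoff=62.4099 vs cont=59.6020 → 62.4099 [stop]  node(4,1) S=87.5771 payoff=40.1629 vs cont=37.3550 → 40.1629 [stop]  node(4,2) S=117.4000 payoff=10.3400 vs cont=14.3118 → 14.3118 [wait]  node(4,3) S=157.3785 payoff=0.0000 vs cont=2.0942 → 2.0942 [wait]  node(4,4) S=210.9711 payoff=0.0000 vs cont=0.0000 → 0.0000 [wait]  ⇒ S*(4)=87.5771
t_3: node(3,0) S=75.6401 payoff=52.0999 vs cont=49.2920 → 52.0999 [stop]  node(3,1) S=101.3980 payoff=26.3420 vs cont=25.6311 → 26.3420 [stop]  node(3,2) S=135.9273 payoff=0.0000 vs cont=7.5465 → 7.5465 [wait]  node(3,3) S=182.2150 payoff=0.0000 vs cont=0.9425 → 0.9425 [wait]  ⇒ S*(3)=101.3980
t_2: node(2,0) S=87.5771 payoff=40.1629 vs cont=37.3550 → 40.1629 [stop]  node(2,1) S=117.4000 payoff=10.3400 vs cont=15.8393 → 15.8393 [wait]  node(2,2) S=157.3785 payoff=0.0000 vs cont=3.8938 → 3.8938 [wait]  ⇒ S*(2)=87.5771
t_1: node(1,0) S=101.3980 payoff=26.3420 vs cont=26.4376 → 26.4376 [wait]  node(1,1) S=135.9273 payoff=0.0000 vs cont=9.1841 → 9.1841 [wait]  ⇒ S*(1)=-
t_0: node(0,0) S=117.4000 payoff=10.3400 vs cont=16.7469 → 16.7469 [wait]  ⇒ S*(0)=-

price = 16.7469
boundary = - - 87.5771 101.3980 87.5771 101.3980
tree:
16.7469
26.4376 9.1841
40.1629 15.8393 3.8938
52.0999 26.3420 7.5465 0.9425
62.4099 40.1629 14.3118 2.0942 0.0000
71.3146 52.0999 26.3420 4.6534 0.0000 0.0000
79.0056 62.4099 40.1629 10.3400 0.0000 0.0000 0.0000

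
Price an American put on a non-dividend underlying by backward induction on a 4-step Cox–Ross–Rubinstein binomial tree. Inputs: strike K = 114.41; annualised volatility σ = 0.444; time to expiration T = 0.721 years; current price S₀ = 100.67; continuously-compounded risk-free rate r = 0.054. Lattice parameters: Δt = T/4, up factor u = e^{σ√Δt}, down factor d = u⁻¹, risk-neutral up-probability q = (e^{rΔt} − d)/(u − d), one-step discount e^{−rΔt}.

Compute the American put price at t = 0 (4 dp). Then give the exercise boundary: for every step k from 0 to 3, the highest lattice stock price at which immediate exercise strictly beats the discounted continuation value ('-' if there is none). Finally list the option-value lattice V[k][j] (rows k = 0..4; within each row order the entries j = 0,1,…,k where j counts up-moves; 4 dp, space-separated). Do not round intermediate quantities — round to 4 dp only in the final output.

params: Δt=0.18025 u=1.20744 d=0.82820 q=0.47880 e^(-rΔt)=0.99031
t_4 payoffs: 67.0475 45.3594 13.7400 0.0000 0.0000
t_3: node(3,0) S=57.1875 payoff=57.2225 vs cont=56.1143 → 57.2225 [stop]  node(3,1) S=83.3746 payoff=31.0354 vs cont=29.9272 → 31.0354 [stop]  node(3,2) S=121.5532 payoff=0.0000 vs cont=7.0919 → 7.0919 [wait]  node(3,3) S=177.2143 payoff=0.0000 vs cont=0.0000 → 0.0000 [wait]  ⇒ S*(3)=83.3746
t_2: node(2,0) S=69.0506 payoff=45.3594 vs cont=44.2512 → 45.3594 [stop]  node(2,1) S=100.6700 payoff=13.7400 vs cont=19.3816 → 19.3816 [wait]  node(2,2) S=146.7684 payoff=0.0000 vs cont=3.6605 → 3.6605 [wait]  ⇒ S*(2)=69.0506
t_1: node(1,0) S=83.3746 payoff=31.0354 vs cont=32.6022 → 32.6022 [wait]  node(1,1) S=121.5532 payoff=0.0000 vs cont=11.7394 → 11.7394 [wait]  ⇒ S*(1)=-
t_0: node(0,0) S=100.6700 payoff=13.7400 vs cont=22.3940 → 22.3940 [wait]  ⇒ S*(0)=-

price = 22.3940
boundary = - - 69.0506 83.3746
tree:
22.3940
32.6022 11.7394
45.3594 19.3816 3.6605
57.2225 31.0354 7.0919 0.0000
67.0475 45.3594 13.7400 0.0000 0.0000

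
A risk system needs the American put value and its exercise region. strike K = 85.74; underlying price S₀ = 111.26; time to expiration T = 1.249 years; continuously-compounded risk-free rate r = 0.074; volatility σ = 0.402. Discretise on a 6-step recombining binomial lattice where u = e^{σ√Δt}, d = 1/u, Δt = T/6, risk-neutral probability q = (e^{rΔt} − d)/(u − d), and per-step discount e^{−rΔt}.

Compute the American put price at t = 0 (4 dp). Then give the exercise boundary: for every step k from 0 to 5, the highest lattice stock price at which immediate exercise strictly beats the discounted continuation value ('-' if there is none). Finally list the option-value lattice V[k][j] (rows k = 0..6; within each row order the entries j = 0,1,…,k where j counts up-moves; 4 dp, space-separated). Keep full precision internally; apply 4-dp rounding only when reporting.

price = 5.7550
boundary = - - - - 53.4216 64.1760
tree:
5.7550
9.3108 2.3270
14.6577 4.1767 0.5230
22.2795 7.3824 1.0545 0.0000
32.3184 12.7900 2.1263 0.0000 0.0000
41.2706 21.5640 4.2873 0.0000 0.0000 0.0000
48.7226 32.3184 8.6447 0.0000 0.0000 0.0000 0.0000

params: Δt=0.20817 u=1.20131 d=0.83242 q=0.49636 e^(-rΔt)=0.98471
t_6 payoffs: 48.7226 32.3184 8.6447 0.0000 0.0000 0.0000 0.0000
t_5: node(5,0) S=44.4694 payoff=41.2706 vs cont=39.9599 → 41.2706 [stop]  node(5,1) S=64.1760 payoff=21.5640 vs cont=20.2534 → 21.5640 [stop]  node(5,2) S=92.6155 payoff=0.0000 vs cont=4.2873 → 4.2873 [wait]  node(5,3) S=133.6579 payoff=0.0000 vs cont=0.0000 → 0.0000 [wait]  node(5,4) S=192.8882 payoff=0.0000 vs cont=0.0000 → 0.0000 [wait]  node(5,5) S=278.3663 payoff=0.0000 vs cont=0.0000 → 0.0000 [wait]  ⇒ S*(5)=64.1760
t_4: node(4,0) S=53.4216 payoff=32.3184 vs cont=31.0078 → 32.3184 [stop]  node(4,1) S=77.0953 payoff=8.6447 vs cont=12.7900 → 12.7900 [wait]  node(4,2) S=111.2600 payoff=0.0000 vs cont=2.1263 → 2.1263 [wait]  node(4,3) S=160.5647 payoff=0.0000 vs cont=0.0000 → 0.0000 [wait]  node(4,4) S=231.7188 payoff=0.0000 vs cont=0.0000 → 0.0000 [wait]  ⇒ S*(4)=53.4216
t_3: node(3,0) S=64.1760 payoff=21.5640 vs cont=22.2795 → 22.2795 [wait]  node(3,1) S=92.6155 payoff=0.0000 vs cont=7.3824 → 7.3824 [wait]  node(3,2) S=133.6579 payoff=0.0000 vs cont=1.0545 → 1.0545 [wait]  node(3,3) S=192.8882 payoff=0.0000 vs cont=0.0000 → 0.0000 [wait]  ⇒ S*(3)=-
t_2: node(2,0) S=77.0953 payoff=8.6447 vs cont=14.6577 → 14.6577 [wait]  node(2,1) S=111.2600 payoff=0.0000 vs cont=4.1767 → 4.1767 [wait]  node(2,2) S=160.5647 payoff=0.0000 vs cont=0.5230 → 0.5230 [wait]  ⇒ S*(2)=-
t_1: node(1,0) S=92.6155 payoff=0.0000 vs cont=9.3108 → 9.3108 [wait]  node(1,1) S=133.6579 payoff=0.0000 vs cont=2.3270 → 2.3270 [wait]  ⇒ S*(1)=-
t_0: node(0,0) S=111.2600 payoff=0.0000 vs cont=5.7550 → 5.7550 [wait]  ⇒ S*(0)=-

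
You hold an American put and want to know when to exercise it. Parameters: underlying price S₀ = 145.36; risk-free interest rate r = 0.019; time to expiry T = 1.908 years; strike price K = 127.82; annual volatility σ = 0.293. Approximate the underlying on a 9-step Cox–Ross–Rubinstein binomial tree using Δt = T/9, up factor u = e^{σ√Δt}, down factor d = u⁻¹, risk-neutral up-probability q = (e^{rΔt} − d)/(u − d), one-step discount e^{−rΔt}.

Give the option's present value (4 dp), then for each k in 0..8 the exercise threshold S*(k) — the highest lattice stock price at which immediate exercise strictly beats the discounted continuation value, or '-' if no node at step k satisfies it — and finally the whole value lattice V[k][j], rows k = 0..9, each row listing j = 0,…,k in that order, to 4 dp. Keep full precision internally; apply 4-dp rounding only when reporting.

Δt=0.21200, u=1.14443, d=0.87380, q=0.48124, disc=e^(-rΔt)=0.99598
k=9 terminal: V=max(K-S,0) → 84.6542 71.2849 53.7747 30.8413 0.8049 0.0000 0.0000 0.0000 0.0000 0.0000
k=8: j=0 S=49.4002 intr=78.4198 cont=77.9060 V=78.4198[EX]; j=1 S=64.7005 intr=63.1195 cont=62.6056 V=63.1195[EX]; j=2 S=84.7397 intr=43.0803 cont=42.5665 V=43.0803[EX]; j=3 S=110.9854 intr=16.8346 cont=16.3208 V=16.8346[EX]; j=4 S=145.3600 intr=0.0000 cont=0.4159 V=0.4159[hold]; j=5 S=190.3811 intr=0.0000 cont=0.0000 V=0.0000[hold]; j=6 S=249.3463 intr=0.0000 cont=0.0000 V=0.0000[hold]; j=7 S=326.5743 intr=0.0000 cont=0.0000 V=0.0000[hold]; j=8 S=427.7214 intr=0.0000 cont=0.0000 V=0.0000[hold]  S*(8)=110.9854
k=7: j=0 S=56.5351 intr=71.2849 cont=70.7711 V=71.2849[EX]; j=1 S=74.0453 intr=53.7747 cont=53.2609 V=53.7747[EX]; j=2 S=96.9787 intr=30.8413 cont=30.3275 V=30.8413[EX]; j=3 S=127.0151 intr=0.8049 cont=8.8974 V=8.8974[hold]; j=4 S=166.3545 intr=0.0000 cont=0.2149 V=0.2149[hold]; j=5 S=217.8780 intr=0.0000 cont=0.0000 V=0.0000[hold]; j=6 S=285.3596 intr=0.0000 cont=0.0000 V=0.0000[hold]; j=7 S=373.7416 intr=0.0000 cont=0.0000 V=0.0000[hold]  S*(7)=96.9787
k=6: j=0 S=64.7005 intr=63.1195 cont=62.6056 V=63.1195[EX]; j=1 S=84.7397 intr=43.0803 cont=42.5665 V=43.0803[EX]; j=2 S=110.9854 intr=16.8346 cont=20.1995 V=20.1995[hold]; j=3 S=145.3600 intr=0.0000 cont=4.7001 V=4.7001[hold]; j=4 S=190.3811 intr=0.0000 cont=0.1110 V=0.1110[hold]; j=5 S=249.3463 intr=0.0000 cont=0.0000 V=0.0000[hold]; j=6 S=326.5743 intr=0.0000 cont=0.0000 V=0.0000[hold]  S*(6)=84.7397
k=5: j=0 S=74.0453 intr=53.7747 cont=53.2609 V=53.7747[EX]; j=1 S=96.9787 intr=30.8413 cont=31.9403 V=31.9403[hold]; j=2 S=127.0151 intr=0.8049 cont=12.6894 V=12.6894[hold]; j=3 S=166.3545 intr=0.0000 cont=2.4816 V=2.4816[hold]; j=4 S=217.8780 intr=0.0000 cont=0.0574 V=0.0574[hold]; j=5 S=285.3596 intr=0.0000 cont=0.0000 V=0.0000[hold]  S*(5)=74.0453
k=4: j=0 S=84.7397 intr=43.0803 cont=43.0932 V=43.0932[hold]; j=1 S=110.9854 intr=16.8346 cont=22.5849 V=22.5849[hold]; j=2 S=145.3600 intr=0.0000 cont=7.7458 V=7.7458[hold]; j=3 S=190.3811 intr=0.0000 cont=1.3097 V=1.3097[hold]; j=4 S=249.3463 intr=0.0000 cont=0.0296 V=0.0296[hold]  S*(4)=-
k=3: j=0 S=96.9787 intr=30.8413 cont=33.0903 V=33.0903[hold]; j=1 S=127.0151 intr=0.8049 cont=15.3816 V=15.3816[hold]; j=2 S=166.3545 intr=0.0000 cont=4.6298 V=4.6298[hold]; j=3 S=217.8780 intr=0.0000 cont=0.6909 V=0.6909[hold]  S*(3)=-
k=2: j=0 S=110.9854 intr=16.8346 cont=24.4695 V=24.4695[hold]; j=1 S=145.3600 intr=0.0000 cont=10.1664 V=10.1664[hold]; j=2 S=190.3811 intr=0.0000 cont=2.7232 V=2.7232[hold]  S*(2)=-
k=1: j=0 S=127.0151 intr=0.8049 cont=17.5156 V=17.5156[hold]; j=1 S=166.3545 intr=0.0000 cont=6.5580 V=6.5580[hold]  S*(1)=-
k=0: j=0 S=145.3600 intr=0.0000 cont=12.1932 V=12.1932[hold]  S*(0)=-

price = 12.1932
boundary = - - - - - 74.0453 84.7397 96.9787 110.9854
tree:
12.1932
17.5156 6.5580
24.4695 10.1664 2.7232
33.0903 15.3816 4.6298 0.6909
43.0932 22.5849 7.7458 1.3097 0.0296
53.7747 31.9403 12.6894 2.4816 0.0574 0.0000
63.1195 43.0803 20.1995 4.7001 0.1110 0.0000 0.0000
71.2849 53.7747 30.8413 8.8974 0.2149 0.0000 0.0000 0.0000
78.4198 63.1195 43.0803 16.8346 0.4159 0.0000 0.0000 0.0000 0.0000
84.6542 71.2849 53.7747 30.8413 0.8049 0.0000 0.0000 0.0000 0.0000 0.0000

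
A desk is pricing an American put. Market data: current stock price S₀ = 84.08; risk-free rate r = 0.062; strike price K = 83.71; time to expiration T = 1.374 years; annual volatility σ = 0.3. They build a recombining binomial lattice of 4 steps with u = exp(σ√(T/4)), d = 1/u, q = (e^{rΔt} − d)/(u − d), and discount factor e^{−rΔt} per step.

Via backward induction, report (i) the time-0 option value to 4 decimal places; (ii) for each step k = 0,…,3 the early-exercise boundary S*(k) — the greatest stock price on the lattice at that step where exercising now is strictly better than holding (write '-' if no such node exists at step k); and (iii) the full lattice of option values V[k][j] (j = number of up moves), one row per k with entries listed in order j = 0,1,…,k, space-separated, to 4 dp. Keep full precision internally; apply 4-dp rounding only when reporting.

params: Δt=0.34350 u=1.19223 d=0.83876 q=0.51705 e^(-rΔt)=0.97893
t_4 payoffs: 42.0949 24.5577 0.0000 0.0000 0.0000
t_3: node(3,0) S=49.6148 payoff=34.0952 vs cont=32.3313 → 34.0952 [stop]  node(3,1) S=70.5232 payoff=13.1868 vs cont=11.6101 → 13.1868 [stop]  node(3,2) S=100.2428 payoff=0.0000 vs cont=0.0000 → 0.0000 [wait]  node(3,3) S=142.4867 payoff=0.0000 vs cont=0.0000 → 0.0000 [wait]  ⇒ S*(3)=70.5232
t_2: node(2,0) S=59.1523 payoff=24.5577 vs cont=22.7938 → 24.5577 [stop]  node(2,1) S=84.0800 payoff=0.0000 vs cont=6.2343 → 6.2343 [wait]  node(2,2) S=119.5126 payoff=0.0000 vs cont=0.0000 → 0.0000 [wait]  ⇒ S*(2)=59.1523
t_1: node(1,0) S=70.5232 payoff=13.1868 vs cont=14.7657 → 14.7657 [wait]  node(1,1) S=100.2428 payoff=0.0000 vs cont=2.9474 → 2.9474 [wait]  ⇒ S*(1)=-
t_0: node(0,0) S=84.0800 payoff=0.0000 vs cont=8.4726 → 8.4726 [wait]  ⇒ S*(0)=-

price = 8.4726
boundary = - - 59.1523 70.5232
tree:
8.4726
14.7657 2.9474
24.5577 6.2343 0.0000
34.0952 13.1868 0.0000 0.0000
42.0949 24.5577 0.0000 0.0000 0.0000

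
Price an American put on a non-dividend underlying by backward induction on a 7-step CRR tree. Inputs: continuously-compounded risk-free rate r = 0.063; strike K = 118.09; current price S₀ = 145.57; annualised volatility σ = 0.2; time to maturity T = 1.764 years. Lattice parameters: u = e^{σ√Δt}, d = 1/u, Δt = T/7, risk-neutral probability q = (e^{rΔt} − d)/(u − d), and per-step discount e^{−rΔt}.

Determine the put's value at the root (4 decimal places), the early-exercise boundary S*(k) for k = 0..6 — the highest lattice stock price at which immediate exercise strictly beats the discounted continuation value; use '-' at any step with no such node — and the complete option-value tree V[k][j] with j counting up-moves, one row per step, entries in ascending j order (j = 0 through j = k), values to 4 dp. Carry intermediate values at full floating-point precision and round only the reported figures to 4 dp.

price = 2.1972
boundary = - - - - 97.4228 88.1166 97.4228
tree:
2.1972
4.0222 0.7942
7.1791 1.6017 0.1683
12.4201 3.1752 0.3837 0.0000
20.6672 6.1521 0.8750 0.0000 0.0000
29.9734 11.5462 1.9955 0.0000 0.0000 0.0000
38.3906 20.6672 4.5508 0.0000 0.0000 0.0000 0.0000
46.0038 29.9734 10.3782 0.0000 0.0000 0.0000 0.0000 0.0000

Δt=0.25200  u=1.10561  d=0.90448  q=0.55448  discount=0.98425
step 7 (expiry): payoffs max(K−S,0) = 46.0038 29.9734 10.3782 0.0000 0.0000 0.0000 0.0000 0.0000
step 6: (k=6,j=0): S=79.6994, (K−S)⁺=38.3906, hold=36.5306 ⇒ V=38.3906 exercise | (k=6,j=1): S=97.4228, (K−S)⁺=20.6672, hold=18.8072 ⇒ V=20.6672 exercise | (k=6,j=2): S=119.0875, (K−S)⁺=0.0000, hold=4.5508 ⇒ V=4.5508 continue | (k=6,j=3): S=145.5700, (K−S)⁺=0.0000, hold=0.0000 ⇒ V=0.0000 continue | (k=6,j=4): S=177.9416, (K−S)⁺=0.0000, hold=0.0000 ⇒ V=0.0000 continue | (k=6,j=5): S=217.5120, (K−S)⁺=0.0000, hold=0.0000 ⇒ V=0.0000 continue | (k=6,j=6): S=265.8819, (K−S)⁺=0.0000, hold=0.0000 ⇒ V=0.0000 continue  boundary S*=97.4228
step 5: (k=5,j=0): S=88.1166, (K−S)⁺=29.9734, hold=28.1134 ⇒ V=29.9734 exercise | (k=5,j=1): S=107.7118, (K−S)⁺=10.3782, hold=11.5462 ⇒ V=11.5462 continue | (k=5,j=2): S=131.6646, (K−S)⁺=0.0000, hold=1.9955 ⇒ V=1.9955 continue | (k=5,j=3): S=160.9440, (K−S)⁺=0.0000, hold=0.0000 ⇒ V=0.0000 continue | (k=5,j=4): S=196.7344, (K−S)⁺=0.0000, hold=0.0000 ⇒ V=0.0000 continue | (k=5,j=5): S=240.4839, (K−S)⁺=0.0000, hold=0.0000 ⇒ V=0.0000 continue  boundary S*=88.1166
step 4: (k=4,j=0): S=97.4228, (K−S)⁺=20.6672, hold=19.4446 ⇒ V=20.6672 exercise | (k=4,j=1): S=119.0875, (K−S)⁺=0.0000, hold=6.1521 ⇒ V=6.1521 continue | (k=4,j=2): S=145.5700, (K−S)⁺=0.0000, hold=0.8750 ⇒ V=0.8750 continue | (k=4,j=3): S=177.9416, (K−S)⁺=0.0000, hold=0.0000 ⇒ V=0.0000 continue | (k=4,j=4): S=217.5120, (K−S)⁺=0.0000, hold=0.0000 ⇒ V=0.0000 continue  boundary S*=97.4228
step 3: (k=3,j=0): S=107.7118, (K−S)⁺=10.3782, hold=12.4201 ⇒ V=12.4201 continue | (k=3,j=1): S=131.6646, (K−S)⁺=0.0000, hold=3.1752 ⇒ V=3.1752 continue | (k=3,j=2): S=160.9440, (K−S)⁺=0.0000, hold=0.3837 ⇒ V=0.3837 continue | (k=3,j=3): S=196.7344, (K−S)⁺=0.0000, hold=0.0000 ⇒ V=0.0000 continue  boundary S*=-
step 2: (k=2,j=0): S=119.0875, (K−S)⁺=0.0000, hold=7.1791 ⇒ V=7.1791 continue | (k=2,j=1): S=145.5700, (K−S)⁺=0.0000, hold=1.6017 ⇒ V=1.6017 continue | (k=2,j=2): S=177.9416, (K−S)⁺=0.0000, hold=0.1683 ⇒ V=0.1683 continue  boundary S*=-
step 1: (k=1,j=0): S=131.6646, (K−S)⁺=0.0000, hold=4.0222 ⇒ V=4.0222 continue | (k=1,j=1): S=160.9440, (K−S)⁺=0.0000, hold=0.7942 ⇒ V=0.7942 continue  boundary S*=-
step 0: (k=0,j=0): S=145.5700, (K−S)⁺=0.0000, hold=2.1972 ⇒ V=2.1972 continue  boundary S*=-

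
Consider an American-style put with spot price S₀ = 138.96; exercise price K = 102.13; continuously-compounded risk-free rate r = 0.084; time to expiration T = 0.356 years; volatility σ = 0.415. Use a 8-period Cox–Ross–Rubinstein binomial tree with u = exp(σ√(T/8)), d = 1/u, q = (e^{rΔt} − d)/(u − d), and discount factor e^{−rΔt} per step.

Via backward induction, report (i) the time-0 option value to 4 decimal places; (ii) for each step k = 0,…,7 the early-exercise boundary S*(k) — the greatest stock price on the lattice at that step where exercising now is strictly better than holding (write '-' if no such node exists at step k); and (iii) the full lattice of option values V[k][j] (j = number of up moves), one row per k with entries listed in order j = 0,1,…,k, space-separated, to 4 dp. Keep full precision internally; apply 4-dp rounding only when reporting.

price = 1.2149
boundary = - - - - - - 82.1807 89.6994
tree:
1.2149
2.0522 0.3850
3.4097 0.7072 0.0649
5.5524 1.2883 0.1302 0.0000
8.8166 2.3230 0.2611 0.0000 0.0000
13.5537 4.1361 0.5237 0.0000 0.0000 0.0000
19.9493 7.2465 1.0503 0.0000 0.0000 0.0000 0.0000
26.8379 12.4306 2.1062 0.0000 0.0000 0.0000 0.0000 0.0000
33.1490 19.9493 4.2239 0.0000 0.0000 0.0000 0.0000 0.0000 0.0000

Δt=0.04450, u=1.09149, d=0.91618, q=0.49949, disc=e^(-rΔt)=0.99627
k=8 terminal: V=max(K-S,0) → 33.1490 19.9493 4.2239 0.0000 0.0000 0.0000 0.0000 0.0000 0.0000
k=7: j=0 S=75.2921 intr=26.8379 cont=26.4568 V=26.8379[EX]; j=1 S=89.6994 intr=12.4306 cont=12.0495 V=12.4306[EX]; j=2 S=106.8636 intr=0.0000 cont=2.1062 V=2.1062[hold]; j=3 S=127.3121 intr=0.0000 cont=0.0000 V=0.0000[hold]; j=4 S=151.6735 intr=0.0000 cont=0.0000 V=0.0000[hold]; j=5 S=180.6966 intr=0.0000 cont=0.0000 V=0.0000[hold]; j=6 S=215.2732 intr=0.0000 cont=0.0000 V=0.0000[hold]; j=7 S=256.4661 intr=0.0000 cont=0.0000 V=0.0000[hold]  S*(7)=89.6994
k=6: j=0 S=82.1807 intr=19.9493 cont=19.5683 V=19.9493[EX]; j=1 S=97.9061 intr=4.2239 cont=7.2465 V=7.2465[hold]; j=2 S=116.6406 intr=0.0000 cont=1.0503 V=1.0503[hold]; j=3 S=138.9600 intr=0.0000 cont=0.0000 V=0.0000[hold]; j=4 S=165.5503 intr=0.0000 cont=0.0000 V=0.0000[hold]; j=5 S=197.2286 intr=0.0000 cont=0.0000 V=0.0000[hold]; j=6 S=234.9687 intr=0.0000 cont=0.0000 V=0.0000[hold]  S*(6)=82.1807
k=5: j=0 S=89.6994 intr=12.4306 cont=13.5537 V=13.5537[hold]; j=1 S=106.8636 intr=0.0000 cont=4.1361 V=4.1361[hold]; j=2 S=127.3121 intr=0.0000 cont=0.5237 V=0.5237[hold]; j=3 S=151.6735 intr=0.0000 cont=0.0000 V=0.0000[hold]; j=4 S=180.6966 intr=0.0000 cont=0.0000 V=0.0000[hold]; j=5 S=215.2732 intr=0.0000 cont=0.0000 V=0.0000[hold]  S*(5)=-
k=4: j=0 S=97.9061 intr=4.2239 cont=8.8166 V=8.8166[hold]; j=1 S=116.6406 intr=0.0000 cont=2.3230 V=2.3230[hold]; j=2 S=138.9600 intr=0.0000 cont=0.2611 V=0.2611[hold]; j=3 S=165.5503 intr=0.0000 cont=0.0000 V=0.0000[hold]; j=4 S=197.2286 intr=0.0000 cont=0.0000 V=0.0000[hold]  S*(4)=-
k=3: j=0 S=106.8636 intr=0.0000 cont=5.5524 V=5.5524[hold]; j=1 S=127.3121 intr=0.0000 cont=1.2883 V=1.2883[hold]; j=2 S=151.6735 intr=0.0000 cont=0.1302 V=0.1302[hold]; j=3 S=180.6966 intr=0.0000 cont=0.0000 V=0.0000[hold]  S*(3)=-
k=2: j=0 S=116.6406 intr=0.0000 cont=3.4097 V=3.4097[hold]; j=1 S=138.9600 intr=0.0000 cont=0.7072 V=0.7072[hold]; j=2 S=165.5503 intr=0.0000 cont=0.0649 V=0.0649[hold]  S*(2)=-
k=1: j=0 S=127.3121 intr=0.0000 cont=2.0522 V=2.0522[hold]; j=1 S=151.6735 intr=0.0000 cont=0.3850 V=0.3850[hold]  S*(1)=-
k=0: j=0 S=138.9600 intr=0.0000 cont=1.2149 V=1.2149[hold]  S*(0)=-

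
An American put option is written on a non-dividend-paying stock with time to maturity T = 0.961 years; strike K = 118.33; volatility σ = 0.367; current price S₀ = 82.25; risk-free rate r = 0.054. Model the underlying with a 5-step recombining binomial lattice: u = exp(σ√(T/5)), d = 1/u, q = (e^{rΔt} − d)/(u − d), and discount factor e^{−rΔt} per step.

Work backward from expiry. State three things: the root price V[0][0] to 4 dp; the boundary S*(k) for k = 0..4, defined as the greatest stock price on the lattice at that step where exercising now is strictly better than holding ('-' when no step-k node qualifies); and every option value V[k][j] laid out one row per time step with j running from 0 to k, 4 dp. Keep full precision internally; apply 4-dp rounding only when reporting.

params: Δt=0.19220 u=1.17456 d=0.85138 q=0.49214 e^(-rΔt)=0.98967
t_5 payoffs: 81.5377 67.5715 48.3039 21.7223 0.0000 0.0000
t_4: node(4,0) S=43.2148 payoff=75.1152 vs cont=73.8934 → 75.1152 [stop]  node(4,1) S=59.6189 payoff=58.7111 vs cont=57.4893 → 58.7111 [stop]  node(4,2) S=82.2500 payoff=36.0800 vs cont=34.8582 → 36.0800 [stop]  node(4,3) S=113.4717 payoff=4.8583 vs cont=10.9179 → 10.9179 [wait]  node(4,4) S=156.5450 payoff=0.0000 vs cont=0.0000 → 0.0000 [wait]  ⇒ S*(4)=82.2500
t_3: node(3,0) S=50.7585 payoff=67.5715 vs cont=66.3498 → 67.5715 [stop]  node(3,1) S=70.0261 payoff=48.3039 vs cont=47.0821 → 48.3039 [stop]  node(3,2) S=96.6077 payoff=21.7223 vs cont=23.4519 → 23.4519 [wait]  node(3,3) S=133.2795 payoff=0.0000 vs cont=5.4875 → 5.4875 [wait]  ⇒ S*(3)=70.0261
t_2: node(2,0) S=59.6189 payoff=58.7111 vs cont=57.4893 → 58.7111 [stop]  node(2,1) S=82.2500 payoff=36.0800 vs cont=35.7007 → 36.0800 [stop]  node(2,2) S=113.4717 payoff=4.8583 vs cont=14.4600 → 14.4600 [wait]  ⇒ S*(2)=82.2500
t_1: node(1,0) S=70.0261 payoff=48.3039 vs cont=47.0821 → 48.3039 [stop]  node(1,1) S=96.6077 payoff=21.7223 vs cont=25.1771 → 25.1771 [wait]  ⇒ S*(1)=70.0261
t_0: node(0,0) S=82.2500 payoff=36.0800 vs cont=36.5410 → 36.5410 [wait]  ⇒ S*(0)=-

price = 36.5410
boundary = - 70.0261 82.2500 70.0261 82.2500
tree:
36.5410
48.3039 25.1771
58.7111 36.0800 14.4600
67.5715 48.3039 23.4519 5.4875
75.1152 58.7111 36.0800 10.9179 0.0000
81.5377 67.5715 48.3039 21.7223 0.0000 0.0000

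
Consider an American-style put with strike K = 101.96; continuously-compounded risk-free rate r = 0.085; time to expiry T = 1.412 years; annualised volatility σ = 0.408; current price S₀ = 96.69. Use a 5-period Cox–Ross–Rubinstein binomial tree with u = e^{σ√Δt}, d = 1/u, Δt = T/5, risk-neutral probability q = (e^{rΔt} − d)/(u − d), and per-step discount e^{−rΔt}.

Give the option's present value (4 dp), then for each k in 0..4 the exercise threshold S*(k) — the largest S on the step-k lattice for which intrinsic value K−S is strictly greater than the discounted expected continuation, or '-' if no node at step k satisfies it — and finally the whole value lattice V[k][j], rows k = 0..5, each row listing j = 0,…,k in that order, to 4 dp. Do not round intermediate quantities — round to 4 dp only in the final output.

params: Δt=0.28240 u=1.24212 d=0.80508 q=0.50160 e^(-rΔt)=0.97628
t_5 payoffs: 69.2583 51.5061 24.1170 0.0000 0.0000 0.0000
t_4: node(4,0) S=40.6193 payoff=61.3407 vs cont=58.9224 → 61.3407 [stop]  node(4,1) S=62.6696 payoff=39.2904 vs cont=36.8721 → 39.2904 [stop]  node(4,2) S=96.6900 payoff=5.2700 vs cont=11.7349 → 11.7349 [wait]  node(4,3) S=149.1784 payoff=0.0000 vs cont=0.0000 → 0.0000 [wait]  node(4,4) S=230.1604 payoff=0.0000 vs cont=0.0000 → 0.0000 [wait]  ⇒ S*(4)=62.6696
t_3: node(3,0) S=50.4539 payoff=51.5061 vs cont=49.0878 → 51.5061 [stop]  node(3,1) S=77.8430 payoff=24.1170 vs cont=24.8646 → 24.8646 [wait]  node(3,2) S=120.1002 payoff=0.0000 vs cont=5.7100 → 5.7100 [wait]  node(3,3) S=185.2970 payoff=0.0000 vs cont=0.0000 → 0.0000 [wait]  ⇒ S*(3)=50.4539
t_2: node(2,0) S=62.6696 payoff=39.2904 vs cont=37.2382 → 39.2904 [stop]  node(2,1) S=96.6900 payoff=5.2700 vs cont=14.8949 → 14.8949 [wait]  node(2,2) S=149.1784 payoff=0.0000 vs cont=2.7784 → 2.7784 [wait]  ⇒ S*(2)=62.6696
t_1: node(1,0) S=77.8430 payoff=24.1170 vs cont=26.4120 → 26.4120 [wait]  node(1,1) S=120.1002 payoff=0.0000 vs cont=8.6082 → 8.6082 [wait]  ⇒ S*(1)=-
t_0: node(0,0) S=96.6900 payoff=5.2700 vs cont=17.0671 → 17.0671 [wait]  ⇒ S*(0)=-

price = 17.0671
boundary = - - 62.6696 50.4539 62.6696
tree:
17.0671
26.4120 8.6082
39.2904 14.8949 2.7784
51.5061 24.8646 5.7100 0.0000
61.3407 39.2904 11.7349 0.0000 0.0000
69.2583 51.5061 24.1170 0.0000 0.0000 0.0000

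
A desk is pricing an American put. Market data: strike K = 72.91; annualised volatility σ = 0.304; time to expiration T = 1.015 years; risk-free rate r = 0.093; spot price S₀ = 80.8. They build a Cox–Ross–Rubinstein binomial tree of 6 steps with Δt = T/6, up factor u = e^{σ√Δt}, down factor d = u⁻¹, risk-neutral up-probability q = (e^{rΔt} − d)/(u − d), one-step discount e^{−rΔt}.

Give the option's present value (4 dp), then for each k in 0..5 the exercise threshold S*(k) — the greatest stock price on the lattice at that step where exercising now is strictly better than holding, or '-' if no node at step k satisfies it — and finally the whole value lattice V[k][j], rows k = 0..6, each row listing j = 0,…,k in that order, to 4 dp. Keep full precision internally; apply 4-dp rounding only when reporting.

price = 4.0396
boundary = - - - 55.5272 49.0009 55.5272
tree:
4.0396
6.8079 1.7251
11.1023 3.2334 0.4498
17.3828 5.9089 0.9764 0.0000
23.9091 10.4173 2.1195 0.0000 0.0000
29.6684 17.3828 4.6008 0.0000 0.0000 0.0000
34.7508 23.9091 9.9873 0.0000 0.0000 0.0000 0.0000

Δt=0.16917, u=1.13319, d=0.88247, q=0.53203, disc=e^(-rΔt)=0.98439
k=6 terminal: V=max(K-S,0) → 34.7508 23.9091 9.9873 0.0000 0.0000 0.0000 0.0000
k=5: j=0 S=43.2416 intr=29.6684 cont=28.5303 V=29.6684[EX]; j=1 S=55.5272 intr=17.3828 cont=16.2447 V=17.3828[EX]; j=2 S=71.3033 intr=1.6067 cont=4.6008 V=4.6008[hold]; j=3 S=91.5616 intr=0.0000 cont=0.0000 V=0.0000[hold]; j=4 S=117.5756 intr=0.0000 cont=0.0000 V=0.0000[hold]; j=5 S=150.9806 intr=0.0000 cont=0.0000 V=0.0000[hold]  S*(5)=55.5272
k=4: j=0 S=49.0009 intr=23.9091 cont=22.7711 V=23.9091[EX]; j=1 S=62.9227 intr=9.9873 cont=10.4173 V=10.4173[hold]; j=2 S=80.8000 intr=0.0000 cont=2.1195 V=2.1195[hold]; j=3 S=103.7565 intr=0.0000 cont=0.0000 V=0.0000[hold]; j=4 S=133.2352 intr=0.0000 cont=0.0000 V=0.0000[hold]  S*(4)=49.0009
k=3: j=0 S=55.5272 intr=17.3828 cont=16.4699 V=17.3828[EX]; j=1 S=71.3033 intr=1.6067 cont=5.9089 V=5.9089[hold]; j=2 S=91.5616 intr=0.0000 cont=0.9764 V=0.9764[hold]; j=3 S=117.5756 intr=0.0000 cont=0.0000 V=0.0000[hold]  S*(3)=55.5272
k=2: j=0 S=62.9227 intr=9.9873 cont=11.1023 V=11.1023[hold]; j=1 S=80.8000 intr=0.0000 cont=3.2334 V=3.2334[hold]; j=2 S=103.7565 intr=0.0000 cont=0.4498 V=0.4498[hold]  S*(2)=-
k=1: j=0 S=71.3033 intr=1.6067 cont=6.8079 V=6.8079[hold]; j=1 S=91.5616 intr=0.0000 cont=1.7251 V=1.7251[hold]  S*(1)=-
k=0: j=0 S=80.8000 intr=0.0000 cont=4.0396 V=4.0396[hold]  S*(0)=-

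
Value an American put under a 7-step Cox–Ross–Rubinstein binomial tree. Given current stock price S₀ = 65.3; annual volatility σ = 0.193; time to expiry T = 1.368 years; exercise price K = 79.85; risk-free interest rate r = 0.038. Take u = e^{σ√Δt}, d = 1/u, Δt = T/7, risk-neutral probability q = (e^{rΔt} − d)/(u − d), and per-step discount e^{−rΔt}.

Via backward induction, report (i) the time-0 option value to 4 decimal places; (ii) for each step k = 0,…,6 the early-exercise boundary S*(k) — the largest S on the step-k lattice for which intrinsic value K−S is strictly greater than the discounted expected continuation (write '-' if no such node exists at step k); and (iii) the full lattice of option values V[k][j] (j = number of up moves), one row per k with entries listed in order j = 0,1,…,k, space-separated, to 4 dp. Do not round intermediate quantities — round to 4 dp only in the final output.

price = 14.6557
boundary = - 59.9597 65.3000 59.9597 65.3000 59.9597 65.3000
tree:
14.6557
19.8903 10.0774
24.7939 14.5500 6.1307
29.2965 19.8903 9.6504 2.9991
33.4309 24.7939 14.5500 5.3072 0.9310
37.2271 29.2965 19.8903 9.0460 1.9636 0.0000
40.7129 33.4309 24.7939 14.5500 4.1413 0.0000 0.0000
43.9136 37.2271 29.2965 19.8903 8.7340 0.0000 0.0000 0.0000

params: Δt=0.19543 u=1.08907 d=0.91822 q=0.52231 e^(-rΔt)=0.99260
t_7 payoffs: 43.9136 37.2271 29.2965 19.8903 8.7340 0.0000 0.0000 0.0000
t_6: node(6,0) S=39.1371 payoff=40.7129 vs cont=40.1221 → 40.7129 [stop]  node(6,1) S=46.4191 payoff=33.4309 vs cont=32.8401 → 33.4309 [stop]  node(6,2) S=55.0561 payoff=24.7939 vs cont=24.2032 → 24.7939 [stop]  node(6,3) S=65.3000 payoff=14.5500 vs cont=13.9592 → 14.5500 [stop]  node(6,4) S=77.4500 payoff=2.4000 vs cont=4.1413 → 4.1413 [wait]  node(6,5) S=91.8606 payoff=0.0000 vs cont=0.0000 → 0.0000 [wait]  node(6,6) S=108.9526 payoff=0.0000 vs cont=0.0000 → 0.0000 [wait]  ⇒ S*(6)=65.3000
t_5: node(5,0) S=42.6229 payoff=37.2271 vs cont=36.6363 → 37.2271 [stop]  node(5,1) S=50.5535 payoff=29.2965 vs cont=28.7057 → 29.2965 [stop]  node(5,2) S=59.9597 payoff=19.8903 vs cont=19.2996 → 19.8903 [stop]  node(5,3) S=71.1160 payoff=8.7340 vs cont=9.0460 → 9.0460 [wait]  node(5,4) S=84.3481 payoff=0.0000 vs cont=1.9636 → 1.9636 [wait]  node(5,5) S=100.0422 payoff=0.0000 vs cont=0.0000 → 0.0000 [wait]  ⇒ S*(5)=59.9597
t_4: node(4,0) S=46.4191 payoff=33.4309 vs cont=32.8401 → 33.4309 [stop]  node(4,1) S=55.0561 payoff=24.7939 vs cont=24.2032 → 24.7939 [stop]  node(4,2) S=65.3000 payoff=14.5500 vs cont=14.1209 → 14.5500 [stop]  node(4,3) S=77.4500 payoff=2.4000 vs cont=5.3072 → 5.3072 [wait]  node(4,4) S=91.8606 payoff=0.0000 vs cont=0.9310 → 0.9310 [wait]  ⇒ S*(4)=65.3000
t_3: node(3,0) S=50.5535 payoff=29.2965 vs cont=28.7057 → 29.2965 [stop]  node(3,1) S=59.9597 payoff=19.8903 vs cont=19.2996 → 19.8903 [stop]  node(3,2) S=71.1160 payoff=8.7340 vs cont=9.6504 → 9.6504 [wait]  node(3,3) S=84.3481 payoff=0.0000 vs cont=2.9991 → 2.9991 [wait]  ⇒ S*(3)=59.9597
t_2: node(2,0) S=55.0561 payoff=24.7939 vs cont=24.2032 → 24.7939 [stop]  node(2,1) S=65.3000 payoff=14.5500 vs cont=14.4343 → 14.5500 [stop]  node(2,2) S=77.4500 payoff=2.4000 vs cont=6.1307 → 6.1307 [wait]  ⇒ S*(2)=65.3000
t_1: node(1,0) S=59.9597 payoff=19.8903 vs cont=19.2996 → 19.8903 [stop]  node(1,1) S=71.1160 payoff=8.7340 vs cont=10.0774 → 10.0774 [wait]  ⇒ S*(1)=59.9597
t_0: node(0,0) S=65.3000 payoff=14.5500 vs cont=14.6557 → 14.6557 [wait]  ⇒ S*(0)=-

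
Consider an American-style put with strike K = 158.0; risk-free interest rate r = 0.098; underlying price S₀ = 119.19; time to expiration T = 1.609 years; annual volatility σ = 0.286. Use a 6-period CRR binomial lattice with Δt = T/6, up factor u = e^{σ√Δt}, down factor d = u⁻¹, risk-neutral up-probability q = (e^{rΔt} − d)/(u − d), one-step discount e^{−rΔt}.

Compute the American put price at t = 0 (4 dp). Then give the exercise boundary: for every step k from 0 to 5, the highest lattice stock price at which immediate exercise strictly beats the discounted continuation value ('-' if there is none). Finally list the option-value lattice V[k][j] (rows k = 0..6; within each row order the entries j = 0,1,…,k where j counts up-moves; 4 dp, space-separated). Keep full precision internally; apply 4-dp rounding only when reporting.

Δt=0.26817  u=1.15963  d=0.86234  q=0.55261  discount=0.97406
step 6 (expiry): payoffs max(K−S,0) = 108.9867 92.0893 69.3665 38.8100 0.0000 0.0000 0.0000
step 5: (k=5,j=0): S=56.8375, (K−S)⁺=101.1625, hold=97.0643 ⇒ V=101.1625 exercise | (k=5,j=1): S=76.4323, (K−S)⁺=81.5677, hold=77.4695 ⇒ V=81.5677 exercise | (k=5,j=2): S=102.7824, (K−S)⁺=55.2176, hold=51.1194 ⇒ V=55.2176 exercise | (k=5,j=3): S=138.2168, (K−S)⁺=19.7832, hold=16.9128 ⇒ V=19.7832 exercise | (k=5,j=4): S=185.8672, (K−S)⁺=0.0000, hold=0.0000 ⇒ V=0.0000 continue | (k=5,j=5): S=249.9452, (K−S)⁺=0.0000, hold=0.0000 ⇒ V=0.0000 continue  boundary S*=138.2168
step 4: (k=4,j=0): S=65.9107, (K−S)⁺=92.0893, hold=87.9911 ⇒ V=92.0893 exercise | (k=4,j=1): S=88.6335, (K−S)⁺=69.3665, hold=65.2683 ⇒ V=69.3665 exercise | (k=4,j=2): S=119.1900, (K−S)⁺=38.8100, hold=34.7118 ⇒ V=38.8100 exercise | (k=4,j=3): S=160.2809, (K−S)⁺=0.0000, hold=8.6212 ⇒ V=8.6212 continue | (k=4,j=4): S=215.5380, (K−S)⁺=0.0000, hold=0.0000 ⇒ V=0.0000 continue  boundary S*=119.1900
step 3: (k=3,j=0): S=76.4323, (K−S)⁺=81.5677, hold=77.4695 ⇒ V=81.5677 exercise | (k=3,j=1): S=102.7824, (K−S)⁺=55.2176, hold=51.1194 ⇒ V=55.2176 exercise | (k=3,j=2): S=138.2168, (K−S)⁺=19.7832, hold=21.5534 ⇒ V=21.5534 continue | (k=3,j=3): S=185.8672, (K−S)⁺=0.0000, hold=3.7570 ⇒ V=3.7570 continue  boundary S*=102.7824
step 2: (k=2,j=0): S=88.6335, (K−S)⁺=69.3665, hold=65.2683 ⇒ V=69.3665 exercise | (k=2,j=1): S=119.1900, (K−S)⁺=38.8100, hold=35.6646 ⇒ V=38.8100 exercise | (k=2,j=2): S=160.2809, (K−S)⁺=0.0000, hold=11.4149 ⇒ V=11.4149 continue  boundary S*=119.1900
step 1: (k=1,j=0): S=102.7824, (K−S)⁺=55.2176, hold=51.1194 ⇒ V=55.2176 exercise | (k=1,j=1): S=138.2168, (K−S)⁺=19.7832, hold=23.0572 ⇒ V=23.0572 continue  boundary S*=102.7824
step 0: (k=0,j=0): S=119.1900, (K−S)⁺=38.8100, hold=36.4741 ⇒ V=38.8100 exercise  boundary S*=119.1900

price = 38.8100
boundary = 119.1900 102.7824 119.1900 102.7824 119.1900 138.2168
tree:
38.8100
55.2176 23.0572
69.3665 38.8100 11.4149
81.5677 55.2176 21.5534 3.7570
92.0893 69.3665 38.8100 8.6212 0.0000
101.1625 81.5677 55.2176 19.7832 0.0000 0.0000
108.9867 92.0893 69.3665 38.8100 0.0000 0.0000 0.0000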